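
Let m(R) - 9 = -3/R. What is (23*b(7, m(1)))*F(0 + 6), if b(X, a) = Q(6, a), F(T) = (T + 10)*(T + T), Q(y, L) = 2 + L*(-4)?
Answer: -97152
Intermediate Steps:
Q(y, L) = 2 - 4*L
m(R) = 9 - 3/R
F(T) = 2*T*(10 + T) (F(T) = (10 + T)*(2*T) = 2*T*(10 + T))
b(X, a) = 2 - 4*a
(23*b(7, m(1)))*F(0 + 6) = (23*(2 - 4*(9 - 3/1)))*(2*(0 + 6)*(10 + (0 + 6))) = (23*(2 - 4*(9 - 3*1)))*(2*6*(10 + 6)) = (23*(2 - 4*(9 - 3)))*(2*6*16) = (23*(2 - 4*6))*192 = (23*(2 - 24))*192 = (23*(-22))*192 = -506*192 = -97152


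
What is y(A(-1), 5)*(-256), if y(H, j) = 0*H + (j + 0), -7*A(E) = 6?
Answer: -1280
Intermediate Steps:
A(E) = -6/7 (A(E) = -1/7*6 = -6/7)
y(H, j) = j (y(H, j) = 0 + j = j)
y(A(-1), 5)*(-256) = 5*(-256) = -1280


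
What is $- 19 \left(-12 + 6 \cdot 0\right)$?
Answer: $228$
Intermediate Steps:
$- 19 \left(-12 + 6 \cdot 0\right) = - 19 \left(-12 + 0\right) = \left(-19\right) \left(-12\right) = 228$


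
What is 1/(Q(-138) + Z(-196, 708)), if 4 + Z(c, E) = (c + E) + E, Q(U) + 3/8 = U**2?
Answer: 8/162077 ≈ 4.9359e-5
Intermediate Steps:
Q(U) = -3/8 + U**2
Z(c, E) = -4 + c + 2*E (Z(c, E) = -4 + ((c + E) + E) = -4 + ((E + c) + E) = -4 + (c + 2*E) = -4 + c + 2*E)
1/(Q(-138) + Z(-196, 708)) = 1/((-3/8 + (-138)**2) + (-4 - 196 + 2*708)) = 1/((-3/8 + 19044) + (-4 - 196 + 1416)) = 1/(152349/8 + 1216) = 1/(162077/8) = 8/162077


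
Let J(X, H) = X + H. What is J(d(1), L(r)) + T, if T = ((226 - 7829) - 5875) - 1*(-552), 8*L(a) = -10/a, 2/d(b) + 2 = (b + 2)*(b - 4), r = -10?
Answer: -1137493/88 ≈ -12926.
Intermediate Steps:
d(b) = 2/(-2 + (-4 + b)*(2 + b)) (d(b) = 2/(-2 + (b + 2)*(b - 4)) = 2/(-2 + (2 + b)*(-4 + b)) = 2/(-2 + (-4 + b)*(2 + b)))
L(a) = -5/(4*a) (L(a) = (-10/a)/8 = -5/(4*a))
J(X, H) = H + X
T = -12926 (T = (-7603 - 5875) + 552 = -13478 + 552 = -12926)
J(d(1), L(r)) + T = (-5/4/(-10) + 2/(-10 + 1² - 2*1)) - 12926 = (-5/4*(-⅒) + 2/(-10 + 1 - 2)) - 12926 = (⅛ + 2/(-11)) - 12926 = (⅛ + 2*(-1/11)) - 12926 = (⅛ - 2/11) - 12926 = -5/88 - 12926 = -1137493/88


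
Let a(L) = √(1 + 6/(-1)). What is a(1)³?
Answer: -5*I*√5 ≈ -11.18*I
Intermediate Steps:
a(L) = I*√5 (a(L) = √(1 + 6*(-1)) = √(1 - 6) = √(-5) = I*√5)
a(1)³ = (I*√5)³ = -5*I*√5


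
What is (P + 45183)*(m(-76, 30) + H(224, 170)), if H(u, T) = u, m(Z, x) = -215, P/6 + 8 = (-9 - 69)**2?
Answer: 734751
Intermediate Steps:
P = 36456 (P = -48 + 6*(-9 - 69)**2 = -48 + 6*(-78)**2 = -48 + 6*6084 = -48 + 36504 = 36456)
(P + 45183)*(m(-76, 30) + H(224, 170)) = (36456 + 45183)*(-215 + 224) = 81639*9 = 734751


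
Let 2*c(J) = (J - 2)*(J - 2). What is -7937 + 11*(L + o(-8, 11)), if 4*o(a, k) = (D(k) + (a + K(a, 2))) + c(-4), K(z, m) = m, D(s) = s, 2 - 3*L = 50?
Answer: -32199/4 ≈ -8049.8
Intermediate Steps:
L = -16 (L = ⅔ - ⅓*50 = ⅔ - 50/3 = -16)
c(J) = (-2 + J)²/2 (c(J) = ((J - 2)*(J - 2))/2 = ((-2 + J)*(-2 + J))/2 = (-2 + J)²/2)
o(a, k) = 5 + a/4 + k/4 (o(a, k) = ((k + (a + 2)) + (-2 - 4)²/2)/4 = ((k + (2 + a)) + (½)*(-6)²)/4 = ((2 + a + k) + (½)*36)/4 = ((2 + a + k) + 18)/4 = (20 + a + k)/4 = 5 + a/4 + k/4)
-7937 + 11*(L + o(-8, 11)) = -7937 + 11*(-16 + (5 + (¼)*(-8) + (¼)*11)) = -7937 + 11*(-16 + (5 - 2 + 11/4)) = -7937 + 11*(-16 + 23/4) = -7937 + 11*(-41/4) = -7937 - 451/4 = -32199/4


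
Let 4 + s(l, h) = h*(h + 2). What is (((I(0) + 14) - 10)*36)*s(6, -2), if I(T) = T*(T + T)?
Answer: -576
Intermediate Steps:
I(T) = 2*T² (I(T) = T*(2*T) = 2*T²)
s(l, h) = -4 + h*(2 + h) (s(l, h) = -4 + h*(h + 2) = -4 + h*(2 + h))
(((I(0) + 14) - 10)*36)*s(6, -2) = (((2*0² + 14) - 10)*36)*(-4 + (-2)² + 2*(-2)) = (((2*0 + 14) - 10)*36)*(-4 + 4 - 4) = (((0 + 14) - 10)*36)*(-4) = ((14 - 10)*36)*(-4) = (4*36)*(-4) = 144*(-4) = -576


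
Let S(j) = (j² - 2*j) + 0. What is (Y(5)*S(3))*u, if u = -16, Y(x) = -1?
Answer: 48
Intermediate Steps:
S(j) = j² - 2*j
(Y(5)*S(3))*u = -3*(-2 + 3)*(-16) = -3*(-16) = 48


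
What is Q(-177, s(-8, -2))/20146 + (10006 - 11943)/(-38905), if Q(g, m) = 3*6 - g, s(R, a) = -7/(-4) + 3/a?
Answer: 46609277/783780130 ≈ 0.059467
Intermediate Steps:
s(R, a) = 7/4 + 3/a (s(R, a) = -7*(-¼) + 3/a = 7/4 + 3/a)
Q(g, m) = 18 - g
Q(-177, s(-8, -2))/20146 + (10006 - 11943)/(-38905) = (18 - 1*(-177))/20146 + (10006 - 11943)/(-38905) = (18 + 177)*(1/20146) - 1937*(-1/38905) = 195*(1/20146) + 1937/38905 = 195/20146 + 1937/38905 = 46609277/783780130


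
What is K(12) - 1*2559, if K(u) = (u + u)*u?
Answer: -2271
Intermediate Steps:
K(u) = 2*u² (K(u) = (2*u)*u = 2*u²)
K(12) - 1*2559 = 2*12² - 1*2559 = 2*144 - 2559 = 288 - 2559 = -2271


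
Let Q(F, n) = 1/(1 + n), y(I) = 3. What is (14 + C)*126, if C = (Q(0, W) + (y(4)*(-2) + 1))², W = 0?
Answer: 3780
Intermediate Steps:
C = 16 (C = (1/(1 + 0) + (3*(-2) + 1))² = (1/1 + (-6 + 1))² = (1 - 5)² = (-4)² = 16)
(14 + C)*126 = (14 + 16)*126 = 30*126 = 3780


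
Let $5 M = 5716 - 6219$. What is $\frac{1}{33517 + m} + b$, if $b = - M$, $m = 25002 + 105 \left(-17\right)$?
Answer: $\frac{28537207}{283670} \approx 100.6$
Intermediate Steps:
$M = - \frac{503}{5}$ ($M = \frac{5716 - 6219}{5} = \frac{1}{5} \left(-503\right) = - \frac{503}{5} \approx -100.6$)
$m = 23217$ ($m = 25002 - 1785 = 23217$)
$b = \frac{503}{5}$ ($b = \left(-1\right) \left(- \frac{503}{5}\right) = \frac{503}{5} \approx 100.6$)
$\frac{1}{33517 + m} + b = \frac{1}{33517 + 23217} + \frac{503}{5} = \frac{1}{56734} + \frac{503}{5} = \frac{28537207}{283670}$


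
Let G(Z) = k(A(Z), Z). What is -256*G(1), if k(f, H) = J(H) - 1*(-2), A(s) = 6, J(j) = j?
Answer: -768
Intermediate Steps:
k(f, H) = 2 + H (k(f, H) = H - 1*(-2) = H + 2 = 2 + H)
G(Z) = 2 + Z
-256*G(1) = -256*(2 + 1) = -256*3 = -768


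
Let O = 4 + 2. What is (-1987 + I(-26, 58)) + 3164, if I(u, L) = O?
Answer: 1183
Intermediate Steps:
O = 6
I(u, L) = 6
(-1987 + I(-26, 58)) + 3164 = (-1987 + 6) + 3164 = -1981 + 3164 = 1183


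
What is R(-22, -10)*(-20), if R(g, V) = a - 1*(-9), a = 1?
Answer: -200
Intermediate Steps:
R(g, V) = 10 (R(g, V) = 1 - 1*(-9) = 1 + 9 = 10)
R(-22, -10)*(-20) = 10*(-20) = -200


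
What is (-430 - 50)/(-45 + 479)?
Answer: -240/217 ≈ -1.1060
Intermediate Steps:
(-430 - 50)/(-45 + 479) = -480/434 = -480*1/434 = -240/217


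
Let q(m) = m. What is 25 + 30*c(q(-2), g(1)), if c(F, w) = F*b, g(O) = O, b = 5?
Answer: -275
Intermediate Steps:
c(F, w) = 5*F (c(F, w) = F*5 = 5*F)
25 + 30*c(q(-2), g(1)) = 25 + 30*(5*(-2)) = 25 + 30*(-10) = 25 - 300 = -275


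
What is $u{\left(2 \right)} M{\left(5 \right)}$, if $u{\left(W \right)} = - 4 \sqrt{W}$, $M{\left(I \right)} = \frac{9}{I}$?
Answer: $- \frac{36 \sqrt{2}}{5} \approx -10.182$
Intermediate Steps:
$u{\left(2 \right)} M{\left(5 \right)} = - 4 \sqrt{2} \cdot \frac{9}{5} = - \frac{36 \sqrt{2}}{5}$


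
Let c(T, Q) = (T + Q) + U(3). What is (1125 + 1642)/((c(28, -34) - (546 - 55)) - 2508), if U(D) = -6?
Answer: -2767/3011 ≈ -0.91896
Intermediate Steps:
c(T, Q) = -6 + Q + T (c(T, Q) = (T + Q) - 6 = (Q + T) - 6 = -6 + Q + T)
(1125 + 1642)/((c(28, -34) - (546 - 55)) - 2508) = (1125 + 1642)/(((-6 - 34 + 28) - (546 - 55)) - 2508) = 2767/((-12 - 1*491) - 2508) = 2767/((-12 - 491) - 2508) = 2767/(-503 - 2508) = 2767/(-3011) = 2767*(-1/3011) = -2767/3011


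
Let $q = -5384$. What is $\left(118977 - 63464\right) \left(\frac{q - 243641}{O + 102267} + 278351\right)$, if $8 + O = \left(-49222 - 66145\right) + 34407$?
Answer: $\frac{329100433818012}{21299} \approx 1.5451 \cdot 10^{10}$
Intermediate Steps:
$O = -80968$ ($O = -8 + \left(\left(-49222 - 66145\right) + 34407\right) = -8 + \left(-115367 + 34407\right) = -8 - 80960 = -80968$)
$\left(118977 - 63464\right) \left(\frac{q - 243641}{O + 102267} + 278351\right) = \left(118977 - 63464\right) \left(\frac{-5384 - 243641}{-80968 + 102267} + 278351\right) = 55513 \left(- \frac{249025}{21299} + 278351\right) = 55513 \cdot \frac{5928348924}{21299} = \frac{329100433818012}{21299}$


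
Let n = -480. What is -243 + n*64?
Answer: -30963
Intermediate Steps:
-243 + n*64 = -243 - 480*64 = -243 - 30720 = -30963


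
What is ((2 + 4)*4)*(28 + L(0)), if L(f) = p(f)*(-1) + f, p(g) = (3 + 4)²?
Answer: -504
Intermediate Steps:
p(g) = 49 (p(g) = 7² = 49)
L(f) = -49 + f (L(f) = 49*(-1) + f = -49 + f)
((2 + 4)*4)*(28 + L(0)) = ((2 + 4)*4)*(28 + (-49 + 0)) = (6*4)*(28 - 49) = 24*(-21) = -504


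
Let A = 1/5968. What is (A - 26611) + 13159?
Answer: -80281535/5968 ≈ -13452.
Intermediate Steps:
A = 1/5968 ≈ 0.00016756
(A - 26611) + 13159 = (1/5968 - 26611) + 13159 = -158814447/5968 + 13159 = -80281535/5968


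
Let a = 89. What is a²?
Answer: 7921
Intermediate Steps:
a² = 89² = 7921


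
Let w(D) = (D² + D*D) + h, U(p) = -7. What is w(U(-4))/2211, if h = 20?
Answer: 118/2211 ≈ 0.053370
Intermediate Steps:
w(D) = 20 + 2*D² (w(D) = (D² + D*D) + 20 = (D² + D²) + 20 = 2*D² + 20 = 20 + 2*D²)
w(U(-4))/2211 = (20 + 2*(-7)²)/2211 = (20 + 2*49)*(1/2211) = (20 + 98)*(1/2211) = 118*(1/2211) = 118/2211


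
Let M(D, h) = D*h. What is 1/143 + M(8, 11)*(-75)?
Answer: -943799/143 ≈ -6600.0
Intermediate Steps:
1/143 + M(8, 11)*(-75) = 1/143 + (8*11)*(-75) = 1/143 + 88*(-75) = 1/143 - 6600 = -943799/143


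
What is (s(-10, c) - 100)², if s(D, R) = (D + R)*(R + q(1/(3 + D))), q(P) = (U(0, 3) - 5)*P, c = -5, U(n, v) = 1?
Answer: 55225/49 ≈ 1127.0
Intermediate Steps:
q(P) = -4*P (q(P) = (1 - 5)*P = -4*P)
s(D, R) = (D + R)*(R - 4/(3 + D))
(s(-10, c) - 100)² = ((-4*(-10) - 4*(-5) - 5*(3 - 10)*(-10 - 5))/(3 - 10) - 100)² = ((40 + 20 - 5*(-7)*(-15))/(-7) - 100)² = (-(40 + 20 - 525)/7 - 100)² = (-⅐*(-465) - 100)² = (465/7 - 100)² = (-235/7)² = 55225/49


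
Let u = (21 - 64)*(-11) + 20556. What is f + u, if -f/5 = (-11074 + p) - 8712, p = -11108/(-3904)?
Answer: 117066099/976 ≈ 1.1994e+5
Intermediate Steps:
u = 21029 (u = -43*(-11) + 20556 = 473 + 20556 = 21029)
p = 2777/976 (p = -11108*(-1/3904) = 2777/976 ≈ 2.8453)
f = 96541795/976 (f = -5*((-11074 + 2777/976) - 8712) = -5*(-10805447/976 - 8712) = -5*(-19308359/976) = 96541795/976 ≈ 98916.)
f + u = 96541795/976 + 21029 = 117066099/976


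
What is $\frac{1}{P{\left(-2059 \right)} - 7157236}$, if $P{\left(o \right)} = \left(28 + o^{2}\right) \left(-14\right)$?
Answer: $- \frac{1}{66510362} \approx -1.5035 \cdot 10^{-8}$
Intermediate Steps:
$P{\left(o \right)} = -392 - 14 o^{2}$
$\frac{1}{P{\left(-2059 \right)} - 7157236} = \frac{1}{\left(-392 - 14 \left(-2059\right)^{2}\right) - 7157236} = \frac{1}{\left(-392 - 59352734\right) - 7157236} = \frac{1}{-59353126 - 7157236} = \frac{1}{-66510362} = - \frac{1}{66510362}$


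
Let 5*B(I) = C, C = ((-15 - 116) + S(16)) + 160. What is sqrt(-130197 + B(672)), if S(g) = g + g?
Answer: 2*I*sqrt(813655)/5 ≈ 360.81*I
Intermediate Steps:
S(g) = 2*g
C = 61 (C = ((-15 - 116) + 2*16) + 160 = (-131 + 32) + 160 = -99 + 160 = 61)
B(I) = 61/5 (B(I) = (1/5)*61 = 61/5)
sqrt(-130197 + B(672)) = sqrt(-130197 + 61/5) = sqrt(-650924/5) = 2*I*sqrt(813655)/5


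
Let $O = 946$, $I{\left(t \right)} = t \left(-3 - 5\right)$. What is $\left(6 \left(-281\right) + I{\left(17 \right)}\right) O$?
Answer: $-1723612$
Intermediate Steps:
$I{\left(t \right)} = - 8 t$ ($I{\left(t \right)} = t \left(-8\right) = - 8 t$)
$\left(6 \left(-281\right) + I{\left(17 \right)}\right) O = \left(6 \left(-281\right) - 136\right) 946 = \left(-1686 - 136\right) 946 = \left(-1822\right) 946 = -1723612$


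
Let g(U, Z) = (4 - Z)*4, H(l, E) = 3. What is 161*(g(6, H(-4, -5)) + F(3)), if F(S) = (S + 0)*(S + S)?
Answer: 3542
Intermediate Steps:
g(U, Z) = 16 - 4*Z
F(S) = 2*S² (F(S) = S*(2*S) = 2*S²)
161*(g(6, H(-4, -5)) + F(3)) = 161*((16 - 4*3) + 2*3²) = 161*((16 - 12) + 2*9) = 161*(4 + 18) = 161*22 = 3542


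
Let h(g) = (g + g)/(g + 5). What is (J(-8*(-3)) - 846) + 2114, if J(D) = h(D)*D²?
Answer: 64420/29 ≈ 2221.4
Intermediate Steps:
h(g) = 2*g/(5 + g) (h(g) = (2*g)/(5 + g) = 2*g/(5 + g))
J(D) = 2*D³/(5 + D) (J(D) = (2*D/(5 + D))*D² = 2*D³/(5 + D))
(J(-8*(-3)) - 846) + 2114 = (2*(-8*(-3))³/(5 - 8*(-3)) - 846) + 2114 = (2*24³/(5 + 24) - 846) + 2114 = (2*13824/29 - 846) + 2114 = (2*13824*(1/29) - 846) + 2114 = (27648/29 - 846) + 2114 = 3114/29 + 2114 = 64420/29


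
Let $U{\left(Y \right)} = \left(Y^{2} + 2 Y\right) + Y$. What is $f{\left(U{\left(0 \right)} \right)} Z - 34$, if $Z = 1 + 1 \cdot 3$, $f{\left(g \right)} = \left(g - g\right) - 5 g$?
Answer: $-34$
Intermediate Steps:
$U{\left(Y \right)} = Y^{2} + 3 Y$
$f{\left(g \right)} = - 5 g$ ($f{\left(g \right)} = 0 - 5 g = - 5 g$)
$Z = 4$ ($Z = 1 + 3 = 4$)
$f{\left(U{\left(0 \right)} \right)} Z - 34 = - 5 \cdot 0 \left(3 + 0\right) 4 - 34 = - 5 \cdot 0 \cdot 3 \cdot 4 - 34 = \left(-5\right) 0 \cdot 4 - 34 = 0 \cdot 4 - 34 = 0 - 34 = -34$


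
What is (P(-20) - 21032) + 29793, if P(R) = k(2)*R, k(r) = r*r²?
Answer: 8601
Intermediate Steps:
k(r) = r³
P(R) = 8*R (P(R) = 2³*R = 8*R)
(P(-20) - 21032) + 29793 = (8*(-20) - 21032) + 29793 = (-160 - 21032) + 29793 = -21192 + 29793 = 8601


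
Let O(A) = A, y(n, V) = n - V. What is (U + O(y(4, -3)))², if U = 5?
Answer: 144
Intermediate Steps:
(U + O(y(4, -3)))² = (5 + (4 - 1*(-3)))² = (5 + (4 + 3))² = (5 + 7)² = 12² = 144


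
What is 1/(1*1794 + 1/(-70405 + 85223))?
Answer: 14818/26583493 ≈ 0.00055741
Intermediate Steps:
1/(1*1794 + 1/(-70405 + 85223)) = 1/(1794 + 1/14818) = 1/(26583493/14818) = 14818/26583493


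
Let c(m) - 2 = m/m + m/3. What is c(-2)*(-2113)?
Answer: -14791/3 ≈ -4930.3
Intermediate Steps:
c(m) = 3 + m/3 (c(m) = 2 + (m/m + m/3) = 2 + (1 + m*(1/3)) = 2 + (1 + m/3) = 3 + m/3)
c(-2)*(-2113) = (3 + (1/3)*(-2))*(-2113) = (3 - 2/3)*(-2113) = (7/3)*(-2113) = -14791/3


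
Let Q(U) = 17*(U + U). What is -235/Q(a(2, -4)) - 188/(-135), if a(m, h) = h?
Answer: 57293/18360 ≈ 3.1205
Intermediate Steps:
Q(U) = 34*U (Q(U) = 17*(2*U) = 34*U)
-235/Q(a(2, -4)) - 188/(-135) = -235/(34*(-4)) - 188/(-135) = -235/(-136) - 188*(-1/135) = -235*(-1/136) + 188/135 = 235/136 + 188/135 = 57293/18360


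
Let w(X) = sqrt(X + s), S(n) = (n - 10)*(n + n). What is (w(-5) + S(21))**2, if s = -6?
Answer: (462 + I*sqrt(11))**2 ≈ 2.1343e+5 + 3065.0*I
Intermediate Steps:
S(n) = 2*n*(-10 + n) (S(n) = (-10 + n)*(2*n) = 2*n*(-10 + n))
w(X) = sqrt(-6 + X) (w(X) = sqrt(X - 6) = sqrt(-6 + X))
(w(-5) + S(21))**2 = (sqrt(-6 - 5) + 2*21*(-10 + 21))**2 = (sqrt(-11) + 2*21*11)**2 = (I*sqrt(11) + 462)**2 = (462 + I*sqrt(11))**2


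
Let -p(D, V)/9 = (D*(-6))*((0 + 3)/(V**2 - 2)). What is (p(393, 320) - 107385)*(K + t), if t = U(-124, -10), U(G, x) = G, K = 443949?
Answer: -2440137769971150/51199 ≈ -4.7660e+10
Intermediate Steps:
t = -124
p(D, V) = 162*D/(-2 + V**2) (p(D, V) = -9*D*(-6)*(0 + 3)/(V**2 - 2) = -9*(-6*D)*3/(-2 + V**2) = -(-162)*D/(-2 + V**2) = 162*D/(-2 + V**2))
(p(393, 320) - 107385)*(K + t) = (162*393/(-2 + 320**2) - 107385)*(443949 - 124) = (162*393/(-2 + 102400) - 107385)*443825 = (162*393/102398 - 107385)*443825 = (162*393*(1/102398) - 107385)*443825 = (31833/51199 - 107385)*443825 = -5497972782/51199*443825 = -2440137769971150/51199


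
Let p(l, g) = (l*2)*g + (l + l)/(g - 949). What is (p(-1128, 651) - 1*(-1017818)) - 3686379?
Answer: -616444205/149 ≈ -4.1372e+6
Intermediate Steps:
p(l, g) = 2*g*l + 2*l/(-949 + g) (p(l, g) = (2*l)*g + (2*l)/(-949 + g) = 2*g*l + 2*l/(-949 + g))
(p(-1128, 651) - 1*(-1017818)) - 3686379 = (2*(-1128)*(1 + 651**2 - 949*651)/(-949 + 651) - 1*(-1017818)) - 3686379 = (2*(-1128)*(1 + 423801 - 617799)/(-298) + 1017818) - 3686379 = (2*(-1128)*(-1/298)*(-193997) + 1017818) - 3686379 = (-218828616/149 + 1017818) - 3686379 = -67173734/149 - 3686379 = -616444205/149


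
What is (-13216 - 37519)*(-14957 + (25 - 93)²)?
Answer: 524244755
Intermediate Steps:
(-13216 - 37519)*(-14957 + (25 - 93)²) = -50735*(-14957 + (-68)²) = -50735*(-14957 + 4624) = -50735*(-10333) = 524244755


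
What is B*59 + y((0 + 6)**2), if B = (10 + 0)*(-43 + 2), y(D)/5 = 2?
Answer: -24180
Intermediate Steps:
y(D) = 10 (y(D) = 5*2 = 10)
B = -410 (B = 10*(-41) = -410)
B*59 + y((0 + 6)**2) = -410*59 + 10 = -24190 + 10 = -24180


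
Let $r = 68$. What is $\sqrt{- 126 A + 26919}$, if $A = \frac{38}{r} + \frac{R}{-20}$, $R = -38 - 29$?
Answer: $\frac{9 \sqrt{9428710}}{170} \approx 162.56$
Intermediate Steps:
$R = -67$ ($R = -38 - 29 = -67$)
$A = \frac{1329}{340}$ ($A = \frac{38}{68} - \frac{67}{-20} = 38 \cdot \frac{1}{68} - - \frac{67}{20} = \frac{19}{34} + \frac{67}{20} = \frac{1329}{340} \approx 3.9088$)
$\sqrt{- 126 A + 26919} = \sqrt{\left(-126\right) \frac{1329}{340} + 26919} = \sqrt{- \frac{83727}{170} + 26919} = \sqrt{\frac{4492503}{170}} = \frac{9 \sqrt{9428710}}{170}$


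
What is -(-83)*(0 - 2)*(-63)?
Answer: 10458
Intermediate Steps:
-(-83)*(0 - 2)*(-63) = -(-83)*(-2)*(-63) = -83*2*(-63) = -166*(-63) = 10458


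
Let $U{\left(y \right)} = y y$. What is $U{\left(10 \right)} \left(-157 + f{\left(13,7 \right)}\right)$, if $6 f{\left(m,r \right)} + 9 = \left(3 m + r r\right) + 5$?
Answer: $-14300$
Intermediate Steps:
$U{\left(y \right)} = y^{2}$
$f{\left(m,r \right)} = - \frac{2}{3} + \frac{m}{2} + \frac{r^{2}}{6}$ ($f{\left(m,r \right)} = - \frac{3}{2} + \frac{\left(3 m + r r\right) + 5}{6} = - \frac{3}{2} + \frac{\left(3 m + r^{2}\right) + 5}{6} = - \frac{3}{2} + \frac{\left(r^{2} + 3 m\right) + 5}{6} = - \frac{3}{2} + \frac{5 + r^{2} + 3 m}{6} = - \frac{3}{2} + \left(\frac{5}{6} + \frac{m}{2} + \frac{r^{2}}{6}\right) = - \frac{2}{3} + \frac{m}{2} + \frac{r^{2}}{6}$)
$U{\left(10 \right)} \left(-157 + f{\left(13,7 \right)}\right) = 10^{2} \left(-157 + \left(- \frac{2}{3} + \frac{1}{2} \cdot 13 + \frac{7^{2}}{6}\right)\right) = 100 \left(-157 + \left(- \frac{2}{3} + \frac{13}{2} + \frac{1}{6} \cdot 49\right)\right) = 100 \left(-157 + \left(- \frac{2}{3} + \frac{13}{2} + \frac{49}{6}\right)\right) = 100 \left(-157 + 14\right) = 100 \left(-143\right) = -14300$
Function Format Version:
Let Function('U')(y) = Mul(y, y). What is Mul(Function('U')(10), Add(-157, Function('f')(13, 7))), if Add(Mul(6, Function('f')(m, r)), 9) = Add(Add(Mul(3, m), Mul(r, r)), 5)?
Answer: -14300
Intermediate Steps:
Function('U')(y) = Pow(y, 2)
Function('f')(m, r) = Add(Rational(-2, 3), Mul(Rational(1, 2), m), Mul(Rational(1, 6), Pow(r, 2))) (Function('f')(m, r) = Add(Rational(-3, 2), Mul(Rational(1, 6), Add(Add(Mul(3, m), Mul(r, r)), 5))) = Add(Rational(-3, 2), Mul(Rational(1, 6), Add(Add(Mul(3, m), Pow(r, 2)), 5))) = Add(Rational(-3, 2), Mul(Rational(1, 6), Add(Add(Pow(r, 2), Mul(3, m)), 5))) = Add(Rational(-3, 2), Mul(Rational(1, 6), Add(5, Pow(r, 2), Mul(3, m)))) = Add(Rational(-3, 2), Add(Rational(5, 6), Mul(Rational(1, 2), m), Mul(Rational(1, 6), Pow(r, 2)))) = Add(Rational(-2, 3), Mul(Rational(1, 2), m), Mul(Rational(1, 6), Pow(r, 2))))
Mul(Function('U')(10), Add(-157, Function('f')(13, 7))) = Mul(Pow(10, 2), Add(-157, Add(Rational(-2, 3), Mul(Rational(1, 2), 13), Mul(Rational(1, 6), Pow(7, 2))))) = Mul(100, Add(-157, Add(Rational(-2, 3), Rational(13, 2), Mul(Rational(1, 6), 49)))) = Mul(100, Add(-157, Add(Rational(-2, 3), Rational(13, 2), Rational(49, 6)))) = Mul(100, Add(-157, 14)) = Mul(100, -143) = -14300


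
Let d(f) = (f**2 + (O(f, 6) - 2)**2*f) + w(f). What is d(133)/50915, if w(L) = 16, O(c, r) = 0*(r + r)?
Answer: 18237/50915 ≈ 0.35819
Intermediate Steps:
O(c, r) = 0 (O(c, r) = 0*(2*r) = 0)
d(f) = 16 + f**2 + 4*f (d(f) = (f**2 + (0 - 2)**2*f) + 16 = (f**2 + (-2)**2*f) + 16 = (f**2 + 4*f) + 16 = 16 + f**2 + 4*f)
d(133)/50915 = (16 + 133**2 + 4*133)/50915 = (16 + 17689 + 532)*(1/50915) = 18237*(1/50915) = 18237/50915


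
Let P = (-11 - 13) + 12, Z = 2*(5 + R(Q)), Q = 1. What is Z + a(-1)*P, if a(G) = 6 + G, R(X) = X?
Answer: -48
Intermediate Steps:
Z = 12 (Z = 2*(5 + 1) = 2*6 = 12)
P = -12 (P = -24 + 12 = -12)
Z + a(-1)*P = 12 + (6 - 1)*(-12) = 12 + 5*(-12) = 12 - 60 = -48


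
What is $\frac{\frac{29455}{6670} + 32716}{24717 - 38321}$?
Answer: $- \frac{43649035}{18147736} \approx -2.4052$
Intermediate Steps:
$\frac{\frac{29455}{6670} + 32716}{24717 - 38321} = \frac{29455 \cdot \frac{1}{6670} + 32716}{-13604} = \left(\frac{5891}{1334} + 32716\right) \left(- \frac{1}{13604}\right) = \frac{43649035}{1334} \left(- \frac{1}{13604}\right) = - \frac{43649035}{18147736}$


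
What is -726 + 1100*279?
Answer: 306174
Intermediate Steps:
-726 + 1100*279 = -726 + 306900 = 306174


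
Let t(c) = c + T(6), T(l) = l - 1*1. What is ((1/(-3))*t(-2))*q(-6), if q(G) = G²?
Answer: -36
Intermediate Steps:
T(l) = -1 + l (T(l) = l - 1 = -1 + l)
t(c) = 5 + c (t(c) = c + (-1 + 6) = c + 5 = 5 + c)
((1/(-3))*t(-2))*q(-6) = ((1/(-3))*(5 - 2))*(-6)² = ((1*(-⅓))*3)*36 = -⅓*3*36 = -1*36 = -36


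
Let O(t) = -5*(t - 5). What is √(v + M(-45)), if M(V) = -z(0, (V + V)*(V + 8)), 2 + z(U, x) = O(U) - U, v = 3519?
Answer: 2*√874 ≈ 59.127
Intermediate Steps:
O(t) = 25 - 5*t (O(t) = -5*(-5 + t) = 25 - 5*t)
z(U, x) = 23 - 6*U (z(U, x) = -2 + ((25 - 5*U) - U) = -2 + (25 - 6*U) = 23 - 6*U)
M(V) = -23 (M(V) = -(23 - 6*0) = -(23 + 0) = -1*23 = -23)
√(v + M(-45)) = √(3519 - 23) = √3496 = 2*√874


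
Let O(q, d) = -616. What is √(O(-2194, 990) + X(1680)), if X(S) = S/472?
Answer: I*√2131906/59 ≈ 24.748*I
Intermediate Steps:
X(S) = S/472 (X(S) = S*(1/472) = S/472)
√(O(-2194, 990) + X(1680)) = √(-616 + (1/472)*1680) = √(-616 + 210/59) = √(-36134/59) = I*√2131906/59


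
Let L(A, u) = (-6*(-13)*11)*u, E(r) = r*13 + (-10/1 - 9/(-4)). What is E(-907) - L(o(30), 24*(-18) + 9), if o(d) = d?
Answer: 1404541/4 ≈ 3.5114e+5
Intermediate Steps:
E(r) = -31/4 + 13*r (E(r) = 13*r + (-10*1 - 9*(-¼)) = 13*r + (-10 + 9/4) = 13*r - 31/4 = -31/4 + 13*r)
L(A, u) = 858*u (L(A, u) = (78*11)*u = 858*u)
E(-907) - L(o(30), 24*(-18) + 9) = (-31/4 + 13*(-907)) - 858*(24*(-18) + 9) = (-31/4 - 11791) - 858*(-432 + 9) = -47195/4 - 858*(-423) = -47195/4 - 1*(-362934) = -47195/4 + 362934 = 1404541/4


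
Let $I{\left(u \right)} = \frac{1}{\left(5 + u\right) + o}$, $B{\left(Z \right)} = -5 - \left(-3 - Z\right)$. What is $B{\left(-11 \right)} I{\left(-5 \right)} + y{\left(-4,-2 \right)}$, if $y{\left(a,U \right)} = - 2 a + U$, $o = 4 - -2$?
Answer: $\frac{23}{6} \approx 3.8333$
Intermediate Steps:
$o = 6$ ($o = 4 + 2 = 6$)
$B{\left(Z \right)} = -2 + Z$ ($B{\left(Z \right)} = -5 + \left(3 + Z\right) = -2 + Z$)
$I{\left(u \right)} = \frac{1}{11 + u}$ ($I{\left(u \right)} = \frac{1}{\left(5 + u\right) + 6} = \frac{1}{11 + u}$)
$y{\left(a,U \right)} = U - 2 a$
$B{\left(-11 \right)} I{\left(-5 \right)} + y{\left(-4,-2 \right)} = \frac{-2 - 11}{11 - 5} - -6 = - \frac{13}{6} + \left(-2 + 8\right) = \left(-13\right) \frac{1}{6} + 6 = - \frac{13}{6} + 6 = \frac{23}{6}$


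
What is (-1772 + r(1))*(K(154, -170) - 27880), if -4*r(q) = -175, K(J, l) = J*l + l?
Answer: 187445995/2 ≈ 9.3723e+7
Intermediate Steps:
K(J, l) = l + J*l
r(q) = 175/4 (r(q) = -¼*(-175) = 175/4)
(-1772 + r(1))*(K(154, -170) - 27880) = (-1772 + 175/4)*(-170*(1 + 154) - 27880) = -6913*(-170*155 - 27880)/4 = -6913*(-26350 - 27880)/4 = -6913/4*(-54230) = 187445995/2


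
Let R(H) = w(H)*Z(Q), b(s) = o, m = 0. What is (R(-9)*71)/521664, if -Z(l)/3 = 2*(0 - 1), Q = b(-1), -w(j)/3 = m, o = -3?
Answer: 0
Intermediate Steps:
b(s) = -3
w(j) = 0 (w(j) = -3*0 = 0)
Q = -3
Z(l) = 6 (Z(l) = -6*(0 - 1) = -6*(-1) = -3*(-2) = 6)
R(H) = 0 (R(H) = 0*6 = 0)
(R(-9)*71)/521664 = (0*71)/521664 = 0*(1/521664) = 0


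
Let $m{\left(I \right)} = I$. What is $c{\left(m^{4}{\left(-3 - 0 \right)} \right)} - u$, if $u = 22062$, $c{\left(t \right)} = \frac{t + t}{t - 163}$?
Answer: $- \frac{904623}{41} \approx -22064.0$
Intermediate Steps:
$c{\left(t \right)} = \frac{2 t}{-163 + t}$
$c{\left(m^{4}{\left(-3 - 0 \right)} \right)} - u = \frac{2 \left(-3 - 0\right)^{4}}{-163 + \left(-3 - 0\right)^{4}} - 22062 = \frac{2 \left(-3 + 0\right)^{4}}{-163 + \left(-3 + 0\right)^{4}} - 22062 = \frac{2 \left(-3\right)^{4}}{-163 + \left(-3\right)^{4}} - 22062 = 2 \cdot 81 \frac{1}{-163 + 81} - 22062 = 2 \cdot 81 \frac{1}{-82} - 22062 = 2 \cdot 81 \left(- \frac{1}{82}\right) - 22062 = - \frac{81}{41} - 22062 = - \frac{904623}{41}$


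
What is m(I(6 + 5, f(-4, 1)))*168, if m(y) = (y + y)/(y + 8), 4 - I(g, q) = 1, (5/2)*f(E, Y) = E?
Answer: 1008/11 ≈ 91.636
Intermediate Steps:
f(E, Y) = 2*E/5
I(g, q) = 3 (I(g, q) = 4 - 1*1 = 4 - 1 = 3)
m(y) = 2*y/(8 + y) (m(y) = (2*y)/(8 + y) = 2*y/(8 + y))
m(I(6 + 5, f(-4, 1)))*168 = (2*3/(8 + 3))*168 = (2*3/11)*168 = (2*3*(1/11))*168 = (6/11)*168 = 1008/11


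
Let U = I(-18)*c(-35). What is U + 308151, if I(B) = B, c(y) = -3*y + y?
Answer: 306891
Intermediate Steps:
c(y) = -2*y
U = -1260 (U = -(-36)*(-35) = -18*70 = -1260)
U + 308151 = -1260 + 308151 = 306891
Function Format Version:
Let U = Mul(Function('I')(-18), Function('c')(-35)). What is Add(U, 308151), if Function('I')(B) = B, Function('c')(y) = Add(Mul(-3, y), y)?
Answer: 306891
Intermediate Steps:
Function('c')(y) = Mul(-2, y)
U = -1260 (U = Mul(-18, Mul(-2, -35)) = Mul(-18, 70) = -1260)
Add(U, 308151) = Add(-1260, 308151) = 306891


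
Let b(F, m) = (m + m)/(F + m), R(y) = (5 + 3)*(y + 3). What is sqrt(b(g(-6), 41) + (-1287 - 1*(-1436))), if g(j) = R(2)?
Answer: sqrt(12151)/9 ≈ 12.248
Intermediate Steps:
R(y) = 24 + 8*y (R(y) = 8*(3 + y) = 24 + 8*y)
g(j) = 40 (g(j) = 24 + 8*2 = 24 + 16 = 40)
b(F, m) = 2*m/(F + m) (b(F, m) = (2*m)/(F + m) = 2*m/(F + m))
sqrt(b(g(-6), 41) + (-1287 - 1*(-1436))) = sqrt(2*41/(40 + 41) + (-1287 - 1*(-1436))) = sqrt(2*41/81 + (-1287 + 1436)) = sqrt(2*41*(1/81) + 149) = sqrt(82/81 + 149) = sqrt(12151/81) = sqrt(12151)/9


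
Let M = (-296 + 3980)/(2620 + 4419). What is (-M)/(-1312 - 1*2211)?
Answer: 3684/24798397 ≈ 0.00014856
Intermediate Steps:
M = 3684/7039 ≈ 0.52337
(-M)/(-1312 - 1*2211) = (-1*3684/7039)/(-1312 - 1*2211) = -3684/(7039*(-1312 - 2211)) = -3684/7039/(-3523) = -3684/7039*(-1/3523) = 3684/24798397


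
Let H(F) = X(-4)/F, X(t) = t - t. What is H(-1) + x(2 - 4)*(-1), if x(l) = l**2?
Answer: -4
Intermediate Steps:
X(t) = 0
H(F) = 0 (H(F) = 0/F = 0)
H(-1) + x(2 - 4)*(-1) = 0 + (2 - 4)**2*(-1) = 0 + (-2)**2*(-1) = 0 + 4*(-1) = 0 - 4 = -4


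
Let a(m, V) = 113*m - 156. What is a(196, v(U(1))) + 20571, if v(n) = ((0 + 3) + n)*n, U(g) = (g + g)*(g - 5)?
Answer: 42563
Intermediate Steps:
U(g) = 2*g*(-5 + g) (U(g) = (2*g)*(-5 + g) = 2*g*(-5 + g))
v(n) = n*(3 + n) (v(n) = (3 + n)*n = n*(3 + n))
a(m, V) = -156 + 113*m
a(196, v(U(1))) + 20571 = (-156 + 113*196) + 20571 = (-156 + 22148) + 20571 = 21992 + 20571 = 42563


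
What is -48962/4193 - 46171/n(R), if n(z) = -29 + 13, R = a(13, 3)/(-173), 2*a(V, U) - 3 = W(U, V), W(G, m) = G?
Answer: 192811611/67088 ≈ 2874.0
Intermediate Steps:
a(V, U) = 3/2 + U/2
R = -3/173 (R = (3/2 + (½)*3)/(-173) = (3/2 + 3/2)*(-1/173) = 3*(-1/173) = -3/173 ≈ -0.017341)
n(z) = -16
-48962/4193 - 46171/n(R) = -48962/4193 - 46171/(-16) = -48962*1/4193 - 46171*(-1/16) = -48962/4193 + 46171/16 = 192811611/67088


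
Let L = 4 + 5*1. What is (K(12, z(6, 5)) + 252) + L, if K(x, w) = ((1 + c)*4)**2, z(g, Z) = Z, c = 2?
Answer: 405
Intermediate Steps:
L = 9 (L = 4 + 5 = 9)
K(x, w) = 144 (K(x, w) = ((1 + 2)*4)**2 = (3*4)**2 = 12**2 = 144)
(K(12, z(6, 5)) + 252) + L = (144 + 252) + 9 = 396 + 9 = 405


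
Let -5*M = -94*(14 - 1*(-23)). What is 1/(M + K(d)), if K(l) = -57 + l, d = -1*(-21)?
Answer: 5/3298 ≈ 0.0015161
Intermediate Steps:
d = 21
M = 3478/5 (M = -(-94)*(14 - 1*(-23))/5 = -(-94)*(14 + 23)/5 = -(-94)*37/5 = -⅕*(-3478) = 3478/5 ≈ 695.60)
1/(M + K(d)) = 1/(3478/5 + (-57 + 21)) = 1/(3478/5 - 36) = 1/(3298/5) = 5/3298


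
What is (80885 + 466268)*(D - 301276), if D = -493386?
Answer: -434801697286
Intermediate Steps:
(80885 + 466268)*(D - 301276) = (80885 + 466268)*(-493386 - 301276) = 547153*(-794662) = -434801697286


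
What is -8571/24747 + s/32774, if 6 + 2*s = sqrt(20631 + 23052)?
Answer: -93660065/270352726 + sqrt(43683)/65548 ≈ -0.34325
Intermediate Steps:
s = -3 + sqrt(43683)/2 (s = -3 + sqrt(20631 + 23052)/2 = -3 + sqrt(43683)/2 ≈ 101.50)
-8571/24747 + s/32774 = -8571/24747 + (-3 + sqrt(43683)/2)/32774 = -8571*1/24747 + (-3 + sqrt(43683)/2)*(1/32774) = -2857/8249 + (-3/32774 + sqrt(43683)/65548) = -93660065/270352726 + sqrt(43683)/65548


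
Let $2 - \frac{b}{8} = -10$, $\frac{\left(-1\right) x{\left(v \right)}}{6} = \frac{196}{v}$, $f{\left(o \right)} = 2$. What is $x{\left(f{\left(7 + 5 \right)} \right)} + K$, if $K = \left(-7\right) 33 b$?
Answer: $-22764$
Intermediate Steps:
$x{\left(v \right)} = - \frac{1176}{v}$ ($x{\left(v \right)} = - 6 \frac{196}{v} = - \frac{1176}{v}$)
$b = 96$ ($b = 16 - -80 = 16 + 80 = 96$)
$K = -22176$ ($K = \left(-7\right) 33 \cdot 96 = \left(-231\right) 96 = -22176$)
$x{\left(f{\left(7 + 5 \right)} \right)} + K = - \frac{1176}{2} - 22176 = \left(-1176\right) \frac{1}{2} - 22176 = -588 - 22176 = -22764$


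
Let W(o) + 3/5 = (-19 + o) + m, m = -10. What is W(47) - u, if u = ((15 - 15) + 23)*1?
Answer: -28/5 ≈ -5.6000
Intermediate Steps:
W(o) = -148/5 + o (W(o) = -⅗ + ((-19 + o) - 10) = -⅗ + (-29 + o) = -148/5 + o)
u = 23 (u = (0 + 23)*1 = 23*1 = 23)
W(47) - u = (-148/5 + 47) - 1*23 = 87/5 - 23 = -28/5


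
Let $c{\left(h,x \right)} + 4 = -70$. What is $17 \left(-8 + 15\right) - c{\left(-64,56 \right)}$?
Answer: $193$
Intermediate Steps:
$c{\left(h,x \right)} = -74$ ($c{\left(h,x \right)} = -4 - 70 = -74$)
$17 \left(-8 + 15\right) - c{\left(-64,56 \right)} = 17 \left(-8 + 15\right) - -74 = 17 \cdot 7 + 74 = 119 + 74 = 193$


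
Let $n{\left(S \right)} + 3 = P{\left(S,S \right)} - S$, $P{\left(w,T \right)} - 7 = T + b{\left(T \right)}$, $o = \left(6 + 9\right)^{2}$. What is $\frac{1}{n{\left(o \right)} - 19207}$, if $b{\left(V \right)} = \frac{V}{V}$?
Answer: $- \frac{1}{19202} \approx -5.2078 \cdot 10^{-5}$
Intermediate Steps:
$b{\left(V \right)} = 1$
$o = 225$ ($o = 15^{2} = 225$)
$P{\left(w,T \right)} = 8 + T$ ($P{\left(w,T \right)} = 7 + \left(T + 1\right) = 7 + \left(1 + T\right) = 8 + T$)
$n{\left(S \right)} = 5$ ($n{\left(S \right)} = -3 + \left(\left(8 + S\right) - S\right) = -3 + 8 = 5$)
$\frac{1}{n{\left(o \right)} - 19207} = \frac{1}{5 - 19207} = \frac{1}{-19202} = - \frac{1}{19202}$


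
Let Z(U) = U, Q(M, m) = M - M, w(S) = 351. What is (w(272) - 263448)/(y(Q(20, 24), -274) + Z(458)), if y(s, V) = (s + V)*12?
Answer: 263097/2830 ≈ 92.967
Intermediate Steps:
Q(M, m) = 0
y(s, V) = 12*V + 12*s (y(s, V) = (V + s)*12 = 12*V + 12*s)
(w(272) - 263448)/(y(Q(20, 24), -274) + Z(458)) = (351 - 263448)/((12*(-274) + 12*0) + 458) = -263097/((-3288 + 0) + 458) = -263097/(-3288 + 458) = -263097/(-2830) = -263097*(-1/2830) = 263097/2830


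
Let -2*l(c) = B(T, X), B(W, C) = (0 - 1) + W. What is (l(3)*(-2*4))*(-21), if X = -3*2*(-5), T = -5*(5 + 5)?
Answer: 4284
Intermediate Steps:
T = -50 (T = -5*10 = -50)
X = 30 (X = -6*(-5) = 30)
B(W, C) = -1 + W
l(c) = 51/2 (l(c) = -(-1 - 50)/2 = -½*(-51) = 51/2)
(l(3)*(-2*4))*(-21) = (51*(-2*4)/2)*(-21) = ((51/2)*(-8))*(-21) = -204*(-21) = 4284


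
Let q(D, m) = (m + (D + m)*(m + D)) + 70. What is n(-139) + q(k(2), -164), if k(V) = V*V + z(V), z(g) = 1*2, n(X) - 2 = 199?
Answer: 25071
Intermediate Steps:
n(X) = 201 (n(X) = 2 + 199 = 201)
z(g) = 2
k(V) = 2 + V² (k(V) = V*V + 2 = V² + 2 = 2 + V²)
q(D, m) = 70 + m + (D + m)² (q(D, m) = (m + (D + m)*(D + m)) + 70 = (m + (D + m)²) + 70 = 70 + m + (D + m)²)
n(-139) + q(k(2), -164) = 201 + (70 - 164 + ((2 + 2²) - 164)²) = 201 + (70 - 164 + ((2 + 4) - 164)²) = 201 + (70 - 164 + (6 - 164)²) = 201 + (70 - 164 + (-158)²) = 201 + (70 - 164 + 24964) = 201 + 24870 = 25071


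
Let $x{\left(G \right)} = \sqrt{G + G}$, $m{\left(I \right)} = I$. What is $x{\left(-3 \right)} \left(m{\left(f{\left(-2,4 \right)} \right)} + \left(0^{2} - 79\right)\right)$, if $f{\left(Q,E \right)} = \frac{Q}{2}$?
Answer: $- 80 i \sqrt{6} \approx - 195.96 i$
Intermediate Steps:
$f{\left(Q,E \right)} = \frac{Q}{2}$ ($f{\left(Q,E \right)} = Q \frac{1}{2} = \frac{Q}{2}$)
$x{\left(G \right)} = \sqrt{2} \sqrt{G}$ ($x{\left(G \right)} = \sqrt{2 G} = \sqrt{2} \sqrt{G}$)
$x{\left(-3 \right)} \left(m{\left(f{\left(-2,4 \right)} \right)} + \left(0^{2} - 79\right)\right) = \sqrt{2} \sqrt{-3} \left(\frac{1}{2} \left(-2\right) + \left(0^{2} - 79\right)\right) = \sqrt{2} i \sqrt{3} \left(-1 + \left(0 - 79\right)\right) = i \sqrt{6} \left(-1 - 79\right) = i \sqrt{6} \left(-80\right) = - 80 i \sqrt{6}$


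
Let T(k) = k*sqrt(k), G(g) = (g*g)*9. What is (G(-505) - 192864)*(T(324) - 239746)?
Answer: -491771670954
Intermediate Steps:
G(g) = 9*g**2 (G(g) = g**2*9 = 9*g**2)
T(k) = k**(3/2)
(G(-505) - 192864)*(T(324) - 239746) = (9*(-505)**2 - 192864)*(324**(3/2) - 239746) = (9*255025 - 192864)*(5832 - 239746) = (2295225 - 192864)*(-233914) = 2102361*(-233914) = -491771670954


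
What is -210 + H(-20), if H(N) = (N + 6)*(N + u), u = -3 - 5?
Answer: 182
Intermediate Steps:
u = -8
H(N) = (-8 + N)*(6 + N) (H(N) = (N + 6)*(N - 8) = (6 + N)*(-8 + N) = (-8 + N)*(6 + N))
-210 + H(-20) = -210 + (-48 + (-20)² - 2*(-20)) = -210 + (-48 + 400 + 40) = -210 + 392 = 182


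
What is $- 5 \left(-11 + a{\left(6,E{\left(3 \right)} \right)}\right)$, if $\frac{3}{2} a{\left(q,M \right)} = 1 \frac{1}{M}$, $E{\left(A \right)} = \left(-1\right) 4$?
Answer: $\frac{335}{6} \approx 55.833$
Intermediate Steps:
$E{\left(A \right)} = -4$
$a{\left(q,M \right)} = \frac{2}{3 M}$ ($a{\left(q,M \right)} = \frac{2 \cdot 1 \frac{1}{M}}{3} = \frac{2}{3 M}$)
$- 5 \left(-11 + a{\left(6,E{\left(3 \right)} \right)}\right) = - 5 \left(-11 + \frac{2}{3 \left(-4\right)}\right) = - 5 \left(-11 + \frac{2}{3} \left(- \frac{1}{4}\right)\right) = - 5 \left(-11 - \frac{1}{6}\right) = \left(-5\right) \left(- \frac{67}{6}\right) = \frac{335}{6}$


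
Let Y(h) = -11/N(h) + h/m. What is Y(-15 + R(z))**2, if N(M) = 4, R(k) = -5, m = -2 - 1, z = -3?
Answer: 2209/144 ≈ 15.340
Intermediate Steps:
m = -3
Y(h) = -11/4 - h/3 (Y(h) = -11/4 + h/(-3) = -11*1/4 + h*(-1/3) = -11/4 - h/3)
Y(-15 + R(z))**2 = (-11/4 - (-15 - 5)/3)**2 = (-11/4 - 1/3*(-20))**2 = (-11/4 + 20/3)**2 = (47/12)**2 = 2209/144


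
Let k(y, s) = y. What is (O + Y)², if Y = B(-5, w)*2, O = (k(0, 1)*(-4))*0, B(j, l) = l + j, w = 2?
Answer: 36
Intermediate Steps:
B(j, l) = j + l
O = 0 (O = (0*(-4))*0 = 0*0 = 0)
Y = -6 (Y = (-5 + 2)*2 = -3*2 = -6)
(O + Y)² = (0 - 6)² = (-6)² = 36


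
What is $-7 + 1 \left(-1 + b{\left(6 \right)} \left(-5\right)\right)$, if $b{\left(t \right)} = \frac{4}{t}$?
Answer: $- \frac{34}{3} \approx -11.333$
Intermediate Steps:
$-7 + 1 \left(-1 + b{\left(6 \right)} \left(-5\right)\right) = -7 + 1 \left(-1 + \frac{4}{6} \left(-5\right)\right) = -7 + 1 \left(-1 + 4 \cdot \frac{1}{6} \left(-5\right)\right) = -7 + 1 \left(-1 + \frac{2}{3} \left(-5\right)\right) = -7 + 1 \left(-1 - \frac{10}{3}\right) = -7 + 1 \left(- \frac{13}{3}\right) = -7 - \frac{13}{3} = - \frac{34}{3}$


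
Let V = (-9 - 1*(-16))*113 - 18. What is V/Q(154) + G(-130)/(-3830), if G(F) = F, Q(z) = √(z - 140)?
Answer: 13/383 + 773*√14/14 ≈ 206.63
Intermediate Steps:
Q(z) = √(-140 + z)
V = 773 (V = (-9 + 16)*113 - 18 = 7*113 - 18 = 791 - 18 = 773)
V/Q(154) + G(-130)/(-3830) = 773/(√(-140 + 154)) - 130/(-3830) = 773/(√14) - 130*(-1/3830) = 773*(√14/14) + 13/383 = 773*√14/14 + 13/383 = 13/383 + 773*√14/14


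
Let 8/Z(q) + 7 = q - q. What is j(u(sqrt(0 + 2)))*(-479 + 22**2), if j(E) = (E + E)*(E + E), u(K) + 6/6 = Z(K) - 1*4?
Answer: 36980/49 ≈ 754.69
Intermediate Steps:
Z(q) = -8/7 (Z(q) = 8/(-7 + (q - q)) = 8/(-7 + 0) = 8/(-7) = 8*(-1/7) = -8/7)
u(K) = -43/7 (u(K) = -1 + (-8/7 - 1*4) = -1 + (-8/7 - 4) = -1 - 36/7 = -43/7)
j(E) = 4*E**2 (j(E) = (2*E)*(2*E) = 4*E**2)
j(u(sqrt(0 + 2)))*(-479 + 22**2) = (4*(-43/7)**2)*(-479 + 22**2) = (4*(1849/49))*(-479 + 484) = (7396/49)*5 = 36980/49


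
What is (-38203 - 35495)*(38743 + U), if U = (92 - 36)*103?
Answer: -3280371678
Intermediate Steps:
U = 5768 (U = 56*103 = 5768)
(-38203 - 35495)*(38743 + U) = (-38203 - 35495)*(38743 + 5768) = -73698*44511 = -3280371678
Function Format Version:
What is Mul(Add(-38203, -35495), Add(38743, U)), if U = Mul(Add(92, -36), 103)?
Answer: -3280371678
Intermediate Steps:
U = 5768 (U = Mul(56, 103) = 5768)
Mul(Add(-38203, -35495), Add(38743, U)) = Mul(Add(-38203, -35495), Add(38743, 5768)) = Mul(-73698, 44511) = -3280371678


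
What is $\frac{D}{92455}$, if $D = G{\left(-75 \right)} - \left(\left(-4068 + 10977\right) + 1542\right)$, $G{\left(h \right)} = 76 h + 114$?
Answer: $- \frac{14037}{92455} \approx -0.15183$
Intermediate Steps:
$G{\left(h \right)} = 114 + 76 h$
$D = -14037$ ($D = \left(114 + 76 \left(-75\right)\right) - \left(\left(-4068 + 10977\right) + 1542\right) = \left(114 - 5700\right) - \left(6909 + 1542\right) = -5586 - 8451 = -14037$)
$\frac{D}{92455} = - \frac{14037}{92455}$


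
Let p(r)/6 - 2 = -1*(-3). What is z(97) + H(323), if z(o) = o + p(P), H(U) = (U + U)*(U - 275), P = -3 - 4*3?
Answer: 31135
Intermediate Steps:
P = -15 (P = -3 - 12 = -15)
p(r) = 30 (p(r) = 12 + 6*(-1*(-3)) = 12 + 6*3 = 12 + 18 = 30)
H(U) = 2*U*(-275 + U) (H(U) = (2*U)*(-275 + U) = 2*U*(-275 + U))
z(o) = 30 + o (z(o) = o + 30 = 30 + o)
z(97) + H(323) = (30 + 97) + 2*323*(-275 + 323) = 127 + 2*323*48 = 127 + 31008 = 31135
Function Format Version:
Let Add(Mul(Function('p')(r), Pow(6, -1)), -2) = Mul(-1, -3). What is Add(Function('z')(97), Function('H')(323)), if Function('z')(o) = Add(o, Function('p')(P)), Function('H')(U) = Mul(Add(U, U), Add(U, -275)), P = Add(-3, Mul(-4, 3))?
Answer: 31135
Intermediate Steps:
P = -15 (P = Add(-3, -12) = -15)
Function('p')(r) = 30 (Function('p')(r) = Add(12, Mul(6, Mul(-1, -3))) = Add(12, Mul(6, 3)) = Add(12, 18) = 30)
Function('H')(U) = Mul(2, U, Add(-275, U)) (Function('H')(U) = Mul(Mul(2, U), Add(-275, U)) = Mul(2, U, Add(-275, U)))
Function('z')(o) = Add(30, o) (Function('z')(o) = Add(o, 30) = Add(30, o))
Add(Function('z')(97), Function('H')(323)) = Add(Add(30, 97), Mul(2, 323, Add(-275, 323))) = Add(127, Mul(2, 323, 48)) = Add(127, 31008) = 31135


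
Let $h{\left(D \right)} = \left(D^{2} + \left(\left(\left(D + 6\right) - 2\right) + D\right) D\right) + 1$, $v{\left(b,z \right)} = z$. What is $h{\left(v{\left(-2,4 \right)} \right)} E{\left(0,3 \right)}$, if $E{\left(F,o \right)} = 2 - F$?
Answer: $130$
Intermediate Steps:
$h{\left(D \right)} = 1 + D^{2} + D \left(4 + 2 D\right)$ ($h{\left(D \right)} = \left(D^{2} + \left(\left(\left(6 + D\right) - 2\right) + D\right) D\right) + 1 = \left(D^{2} + \left(\left(4 + D\right) + D\right) D\right) + 1 = \left(D^{2} + \left(4 + 2 D\right) D\right) + 1 = \left(D^{2} + D \left(4 + 2 D\right)\right) + 1 = 1 + D^{2} + D \left(4 + 2 D\right)$)
$h{\left(v{\left(-2,4 \right)} \right)} E{\left(0,3 \right)} = \left(1 + 3 \cdot 4^{2} + 4 \cdot 4\right) \left(2 - 0\right) = \left(1 + 3 \cdot 16 + 16\right) \left(2 + 0\right) = \left(1 + 48 + 16\right) 2 = 65 \cdot 2 = 130$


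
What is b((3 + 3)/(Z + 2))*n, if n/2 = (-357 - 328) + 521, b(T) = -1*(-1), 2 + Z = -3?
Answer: -328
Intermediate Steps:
Z = -5 (Z = -2 - 3 = -5)
b(T) = 1
n = -328 (n = 2*((-357 - 328) + 521) = 2*(-685 + 521) = 2*(-164) = -328)
b((3 + 3)/(Z + 2))*n = 1*(-328) = -328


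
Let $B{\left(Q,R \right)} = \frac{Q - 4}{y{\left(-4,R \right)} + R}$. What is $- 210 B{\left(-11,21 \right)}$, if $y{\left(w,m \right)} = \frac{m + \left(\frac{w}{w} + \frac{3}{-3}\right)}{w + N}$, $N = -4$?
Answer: $\frac{1200}{7} \approx 171.43$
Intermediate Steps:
$y{\left(w,m \right)} = \frac{m}{-4 + w}$ ($y{\left(w,m \right)} = \frac{m + \left(\frac{w}{w} + \frac{3}{-3}\right)}{w - 4} = \frac{m + \left(1 + 3 \left(- \frac{1}{3}\right)\right)}{-4 + w} = \frac{m + \left(1 - 1\right)}{-4 + w} = \frac{m + 0}{-4 + w} = \frac{m}{-4 + w}$)
$B{\left(Q,R \right)} = \frac{8 \left(-4 + Q\right)}{7 R}$ ($B{\left(Q,R \right)} = \frac{Q - 4}{\frac{R}{-4 - 4} + R} = \frac{-4 + Q}{\frac{R}{-8} + R} = \frac{-4 + Q}{R \left(- \frac{1}{8}\right) + R} = \frac{-4 + Q}{- \frac{R}{8} + R} = \frac{-4 + Q}{\frac{7}{8} R} = \left(-4 + Q\right) \frac{8}{7 R} = \frac{8 \left(-4 + Q\right)}{7 R}$)
$- 210 B{\left(-11,21 \right)} = - 210 \frac{8 \left(-4 - 11\right)}{7 \cdot 21} = - 210 \cdot \frac{8}{7} \cdot \frac{1}{21} \left(-15\right) = \left(-210\right) \left(- \frac{40}{49}\right) = \frac{1200}{7}$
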